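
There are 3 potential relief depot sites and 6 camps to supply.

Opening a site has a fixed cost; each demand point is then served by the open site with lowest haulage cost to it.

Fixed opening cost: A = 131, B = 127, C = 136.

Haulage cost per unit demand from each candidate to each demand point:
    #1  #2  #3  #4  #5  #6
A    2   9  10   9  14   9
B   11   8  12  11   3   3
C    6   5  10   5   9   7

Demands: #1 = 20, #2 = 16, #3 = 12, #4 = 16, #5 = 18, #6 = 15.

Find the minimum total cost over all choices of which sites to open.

762

Open {B, C}: assign each demand point to its cheapest open site.
  #1→C 20×6=120, #2→C 16×5=80, #3→C 12×10=120, #4→C 16×5=80, #5→B 18×3=54, #6→B 15×3=45
  haulage cost 499, fixed 263 → total 762.
Compare {A, B}: haulage cost 531 + fixed 258 = 789.
Compare {C}: haulage cost 667 + fixed 136 = 803.
Compare {A, B, C}: haulage cost 419 + fixed 394 = 813.
All other subsets cost ≥ 789. Minimum total cost: 762.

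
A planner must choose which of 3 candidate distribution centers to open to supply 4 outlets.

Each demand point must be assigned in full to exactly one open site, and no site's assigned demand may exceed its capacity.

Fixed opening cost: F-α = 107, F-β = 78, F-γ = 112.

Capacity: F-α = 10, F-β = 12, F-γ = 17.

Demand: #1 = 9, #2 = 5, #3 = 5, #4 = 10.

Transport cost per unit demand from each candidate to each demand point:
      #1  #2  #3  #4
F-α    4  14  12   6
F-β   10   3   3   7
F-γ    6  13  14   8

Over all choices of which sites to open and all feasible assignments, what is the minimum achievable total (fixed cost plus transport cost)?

Open {F-α, F-β, F-γ}; cheapest assignment that respects the capacities:
  F-α (cap 10, load 10): #4 — cost 10×6 = 60
  F-β (cap 12, load 10): #2, #3 — cost 5×3 + 5×3 = 30
  F-γ (cap 17, load 9): #1 — cost 9×6 = 54
  Shipping 144, fixed 297 → total 441.
  Any other capacity-feasible assignment to {F-α, F-β, F-γ} ships for at least 144.
Total demand is 29; every other set of sites either has combined capacity below 29 or cannot fit the demands without splitting one across sites, so {F-α, F-β, F-γ} is the only feasible choice of open sites. Minimum: 441.

441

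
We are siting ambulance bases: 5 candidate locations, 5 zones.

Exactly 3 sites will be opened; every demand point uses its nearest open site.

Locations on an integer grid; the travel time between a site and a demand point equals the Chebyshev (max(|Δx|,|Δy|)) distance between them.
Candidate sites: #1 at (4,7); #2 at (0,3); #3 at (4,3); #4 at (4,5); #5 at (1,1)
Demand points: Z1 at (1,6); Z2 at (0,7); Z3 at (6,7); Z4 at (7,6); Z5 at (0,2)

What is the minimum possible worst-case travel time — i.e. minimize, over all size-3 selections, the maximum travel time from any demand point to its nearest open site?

Open {#1, #2, #3}.
  Farthest demand point is Z2 at travel time 4 (to #1); all others are ≤ 4.
With {#1, #2, #4} the worst case is 4.
With {#1, #2, #5} the worst case is 4.
No size-3 selection achieves below 4.

4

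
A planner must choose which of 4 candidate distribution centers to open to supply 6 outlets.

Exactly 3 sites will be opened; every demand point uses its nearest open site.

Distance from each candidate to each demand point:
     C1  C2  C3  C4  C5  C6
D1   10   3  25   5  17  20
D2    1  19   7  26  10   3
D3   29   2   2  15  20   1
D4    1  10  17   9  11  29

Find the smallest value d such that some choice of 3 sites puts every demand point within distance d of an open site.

Open {D1, D2, D3}.
  Farthest demand point is C5 at distance 10 (to D2); all others are ≤ 10.
With {D1, D2, D4} the worst case is 10.
With {D2, D3, D4} the worst case is 10.
No size-3 selection achieves below 10.

10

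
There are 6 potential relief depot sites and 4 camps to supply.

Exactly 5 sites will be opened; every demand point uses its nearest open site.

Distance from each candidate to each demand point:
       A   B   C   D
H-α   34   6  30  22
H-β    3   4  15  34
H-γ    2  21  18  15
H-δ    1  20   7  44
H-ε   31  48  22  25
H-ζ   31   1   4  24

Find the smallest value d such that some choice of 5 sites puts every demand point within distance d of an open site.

Open {H-α, H-β, H-γ, H-δ, H-ε}.
  Farthest demand point is D at distance 15 (to H-γ); all others are ≤ 15.
With {H-α, H-β, H-γ, H-δ, H-ζ} the worst case is 15.
With {H-α, H-β, H-γ, H-ε, H-ζ} the worst case is 15.
No size-5 selection achieves below 15.

15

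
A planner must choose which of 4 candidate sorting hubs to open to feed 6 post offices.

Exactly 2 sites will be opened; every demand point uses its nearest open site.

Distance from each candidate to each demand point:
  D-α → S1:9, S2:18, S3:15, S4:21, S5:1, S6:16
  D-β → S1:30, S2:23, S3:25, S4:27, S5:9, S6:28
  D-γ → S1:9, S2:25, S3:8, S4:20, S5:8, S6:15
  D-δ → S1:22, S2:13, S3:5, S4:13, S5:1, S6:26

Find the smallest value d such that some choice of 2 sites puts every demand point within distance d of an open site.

15

Open {D-γ, D-δ}.
  Farthest demand point is S6 at distance 15 (to D-γ); all others are ≤ 15.
With {D-α, D-δ} the worst case is 16.
With {D-α, D-γ} the worst case is 20.
No size-2 selection achieves below 15.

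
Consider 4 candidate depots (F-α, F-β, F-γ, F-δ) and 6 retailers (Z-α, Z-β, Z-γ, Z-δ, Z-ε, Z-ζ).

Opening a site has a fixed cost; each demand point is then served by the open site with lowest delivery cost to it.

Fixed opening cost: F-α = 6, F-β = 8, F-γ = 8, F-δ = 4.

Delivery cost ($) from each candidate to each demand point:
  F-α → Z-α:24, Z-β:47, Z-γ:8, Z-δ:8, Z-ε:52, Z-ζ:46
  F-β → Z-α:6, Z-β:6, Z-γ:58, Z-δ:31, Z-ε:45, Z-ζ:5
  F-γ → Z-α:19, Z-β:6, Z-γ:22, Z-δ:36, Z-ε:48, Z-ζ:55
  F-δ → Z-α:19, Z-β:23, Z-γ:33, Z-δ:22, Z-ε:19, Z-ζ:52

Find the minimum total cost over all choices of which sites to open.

Open {F-α, F-β, F-δ}: assign each demand point to its cheapest open site.
  Z-α→F-β 6, Z-β→F-β 6, Z-γ→F-α 8, Z-δ→F-α 8, Z-ε→F-δ 19, Z-ζ→F-β 5
  delivery cost 52, fixed 18 → total 70.
Compare {F-α, F-β, F-γ, F-δ}: delivery cost 52 + fixed 26 = 78.
Compare {F-α, F-β}: delivery cost 78 + fixed 14 = 92.
Compare {F-α, F-β, F-γ}: delivery cost 78 + fixed 22 = 100.
All other subsets cost ≥ 78. Minimum total cost: 70.

70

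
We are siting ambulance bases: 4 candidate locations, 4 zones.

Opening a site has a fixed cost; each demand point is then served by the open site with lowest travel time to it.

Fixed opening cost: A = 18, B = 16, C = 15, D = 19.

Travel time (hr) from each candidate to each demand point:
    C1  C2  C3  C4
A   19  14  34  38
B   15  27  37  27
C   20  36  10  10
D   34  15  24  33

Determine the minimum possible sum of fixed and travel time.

86

Open {A, C}: assign each demand point to its cheapest open site.
  C1→A 19, C2→A 14, C3→C 10, C4→C 10
  travel time 53, fixed 33 → total 86.
Compare {C, D}: travel time 55 + fixed 34 = 89.
Compare {C}: travel time 76 + fixed 15 = 91.
Compare {B, C}: travel time 62 + fixed 31 = 93.
All other subsets cost ≥ 89. Minimum total cost: 86.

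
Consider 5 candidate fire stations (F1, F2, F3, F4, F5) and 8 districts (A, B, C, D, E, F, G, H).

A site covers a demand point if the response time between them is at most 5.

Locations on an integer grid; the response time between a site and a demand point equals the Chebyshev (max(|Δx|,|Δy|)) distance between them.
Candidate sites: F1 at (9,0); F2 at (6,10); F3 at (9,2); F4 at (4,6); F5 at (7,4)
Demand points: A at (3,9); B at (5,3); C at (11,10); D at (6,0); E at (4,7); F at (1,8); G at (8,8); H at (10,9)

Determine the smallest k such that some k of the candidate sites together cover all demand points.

Coverage sets (demand points within 5 of each site):
  F1: {B, D}
  F2: {A, C, E, F, G, H}
  F3: {B, D, E}
  F4: {A, B, E, F, G}
  F5: {A, B, D, E, G, H}
No single site covers all 8 demand points.
But {F1, F2} covers everything, so the minimum is 2.

2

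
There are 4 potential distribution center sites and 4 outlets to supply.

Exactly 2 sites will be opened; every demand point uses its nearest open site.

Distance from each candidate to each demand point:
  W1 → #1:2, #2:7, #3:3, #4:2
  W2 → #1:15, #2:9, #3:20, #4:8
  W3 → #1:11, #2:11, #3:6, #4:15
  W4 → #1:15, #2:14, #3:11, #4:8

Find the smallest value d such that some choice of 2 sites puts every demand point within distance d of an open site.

7

Open {W1, W2}.
  Farthest demand point is #2 at distance 7 (to W1); all others are ≤ 7.
With {W1, W3} the worst case is 7.
With {W1, W4} the worst case is 7.
No size-2 selection achieves below 7.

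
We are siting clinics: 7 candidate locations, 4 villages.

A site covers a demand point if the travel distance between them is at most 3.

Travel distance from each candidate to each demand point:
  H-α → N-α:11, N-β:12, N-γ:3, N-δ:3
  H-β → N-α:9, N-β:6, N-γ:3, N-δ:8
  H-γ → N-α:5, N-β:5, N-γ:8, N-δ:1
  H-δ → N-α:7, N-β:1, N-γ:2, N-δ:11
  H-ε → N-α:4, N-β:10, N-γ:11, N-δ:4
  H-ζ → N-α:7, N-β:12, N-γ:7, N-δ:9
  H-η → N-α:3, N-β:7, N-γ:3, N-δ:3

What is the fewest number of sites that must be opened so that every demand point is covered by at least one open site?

Coverage sets (demand points within 3 of each site):
  H-α: {N-γ, N-δ}
  H-β: {N-γ}
  H-γ: {N-δ}
  H-δ: {N-β, N-γ}
  H-ε: {}
  H-ζ: {}
  H-η: {N-α, N-γ, N-δ}
No single site covers all 4 demand points.
But {H-δ, H-η} covers everything, so the minimum is 2.

2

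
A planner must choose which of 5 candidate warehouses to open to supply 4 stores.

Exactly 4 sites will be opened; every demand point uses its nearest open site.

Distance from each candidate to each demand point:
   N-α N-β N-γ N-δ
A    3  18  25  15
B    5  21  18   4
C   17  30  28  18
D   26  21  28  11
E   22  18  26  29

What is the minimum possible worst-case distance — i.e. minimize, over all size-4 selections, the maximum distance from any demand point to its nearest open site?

Open {A, B, C, D}.
  Farthest demand point is N-β at distance 18 (to A); all others are ≤ 18.
With {A, B, C, E} the worst case is 18.
With {A, B, D, E} the worst case is 18.
No size-4 selection achieves below 18.

18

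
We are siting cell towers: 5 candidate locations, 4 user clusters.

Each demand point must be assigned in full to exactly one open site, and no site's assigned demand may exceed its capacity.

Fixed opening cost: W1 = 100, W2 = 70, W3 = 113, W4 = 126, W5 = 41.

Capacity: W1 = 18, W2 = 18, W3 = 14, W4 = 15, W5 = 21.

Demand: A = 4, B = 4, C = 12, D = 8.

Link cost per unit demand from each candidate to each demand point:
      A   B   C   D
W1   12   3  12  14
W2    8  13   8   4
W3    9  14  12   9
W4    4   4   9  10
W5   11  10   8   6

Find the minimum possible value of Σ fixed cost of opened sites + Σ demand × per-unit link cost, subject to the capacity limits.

311

Open {W2, W5}; cheapest assignment that respects the capacities:
  W2 (cap 18, load 12): A, D — cost 4×8 + 8×4 = 64
  W5 (cap 21, load 16): B, C — cost 4×10 + 12×8 = 136
  Shipping 200, fixed 111 → total 311.
  Any other capacity-feasible assignment to {W2, W5} ships for at least 200.
Compare {W4, W5}: its best feasible assignment gives total 343.
Compare {W1, W5}: its best feasible assignment gives total 345.
Every other set of open sites that can feasibly serve all demand totals ≥ 343 even under its best assignment. Minimum: 311.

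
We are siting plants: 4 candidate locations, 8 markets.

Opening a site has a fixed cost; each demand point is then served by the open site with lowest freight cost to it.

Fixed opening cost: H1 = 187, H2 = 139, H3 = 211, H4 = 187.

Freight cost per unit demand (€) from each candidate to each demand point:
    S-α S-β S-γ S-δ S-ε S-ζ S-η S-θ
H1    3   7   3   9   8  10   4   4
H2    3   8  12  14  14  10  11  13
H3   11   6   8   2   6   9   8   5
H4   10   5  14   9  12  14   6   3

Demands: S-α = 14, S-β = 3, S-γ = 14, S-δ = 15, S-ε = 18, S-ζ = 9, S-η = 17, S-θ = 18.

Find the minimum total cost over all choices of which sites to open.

Open {H1}: assign each demand point to its cheapest open site.
  S-α→H1 14×3=42, S-β→H1 3×7=21, S-γ→H1 14×3=42, S-δ→H1 15×9=135, S-ε→H1 18×8=144, S-ζ→H1 9×10=90, S-η→H1 17×4=68, S-θ→H1 18×4=72
  freight cost 614, fixed 187 → total 801.
Compare {H1, H3}: freight cost 461 + fixed 398 = 859.
Compare {H3}: freight cost 729 + fixed 211 = 940.
Compare {H1, H2}: freight cost 614 + fixed 326 = 940.
All other subsets cost ≥ 859. Minimum total cost: 801.

801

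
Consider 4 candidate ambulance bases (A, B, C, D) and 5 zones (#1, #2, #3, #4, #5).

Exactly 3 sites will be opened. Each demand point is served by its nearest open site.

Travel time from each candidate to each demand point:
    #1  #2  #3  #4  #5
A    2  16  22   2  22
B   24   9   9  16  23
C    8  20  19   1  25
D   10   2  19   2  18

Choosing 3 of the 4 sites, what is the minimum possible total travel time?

33

Open {A, B, D}.
  #1→A 2, #2→D 2, #3→B 9, #4→A 2, #5→D 18  ⇒ total 33.
Compare {B, C, D}: total 38.
Compare {A, C, D}: total 42.
No size-3 selection does better; minimum is 33.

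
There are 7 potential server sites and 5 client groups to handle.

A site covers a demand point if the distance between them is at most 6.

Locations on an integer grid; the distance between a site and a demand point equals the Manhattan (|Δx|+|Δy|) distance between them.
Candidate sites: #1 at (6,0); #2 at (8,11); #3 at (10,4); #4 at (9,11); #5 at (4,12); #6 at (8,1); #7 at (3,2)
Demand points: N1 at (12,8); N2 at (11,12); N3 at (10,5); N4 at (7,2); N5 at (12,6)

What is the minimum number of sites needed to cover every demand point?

2

Coverage sets (demand points within 6 of each site):
  #1: {N4}
  #2: {N2}
  #3: {N1, N3, N4, N5}
  #4: {N1, N2}
  #5: {}
  #6: {N3, N4}
  #7: {N4}
No single site covers all 5 demand points.
But {#2, #3} covers everything, so the minimum is 2.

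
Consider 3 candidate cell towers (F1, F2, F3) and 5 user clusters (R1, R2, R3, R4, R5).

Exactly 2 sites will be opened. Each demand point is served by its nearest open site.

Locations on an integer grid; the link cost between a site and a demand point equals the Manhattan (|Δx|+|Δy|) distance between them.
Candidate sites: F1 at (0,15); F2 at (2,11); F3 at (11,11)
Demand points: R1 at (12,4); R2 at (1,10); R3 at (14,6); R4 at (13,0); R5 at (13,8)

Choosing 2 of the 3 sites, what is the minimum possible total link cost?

36

Open {F2, F3}.
  R1→F3 8, R2→F2 2, R3→F3 8, R4→F3 13, R5→F3 5  ⇒ total 36.
Compare {F1, F3}: total 40.
Compare {F1, F2}: total 72.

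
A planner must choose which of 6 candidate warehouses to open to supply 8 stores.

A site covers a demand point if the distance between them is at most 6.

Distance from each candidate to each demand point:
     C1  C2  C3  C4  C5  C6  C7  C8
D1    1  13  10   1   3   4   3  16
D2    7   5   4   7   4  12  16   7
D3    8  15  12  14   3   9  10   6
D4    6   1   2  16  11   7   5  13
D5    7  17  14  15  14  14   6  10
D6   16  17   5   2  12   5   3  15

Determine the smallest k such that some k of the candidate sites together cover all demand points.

3

Coverage sets (demand points within 6 of each site):
  D1: {C1, C4, C5, C6, C7}
  D2: {C2, C3, C5}
  D3: {C5, C8}
  D4: {C1, C2, C3, C7}
  D5: {C7}
  D6: {C3, C4, C6, C7}
No 2 sites suffice: every size-2 union leaves at least one demand point uncovered.
But {D1, D2, D3} covers everything, so the minimum is 3.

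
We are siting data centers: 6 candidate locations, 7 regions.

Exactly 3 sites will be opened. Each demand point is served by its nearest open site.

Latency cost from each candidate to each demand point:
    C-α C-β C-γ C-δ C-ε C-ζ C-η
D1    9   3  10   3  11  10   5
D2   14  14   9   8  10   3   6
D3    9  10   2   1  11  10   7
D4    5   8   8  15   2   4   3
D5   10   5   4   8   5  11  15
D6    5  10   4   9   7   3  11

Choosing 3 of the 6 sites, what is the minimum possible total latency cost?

20

Open {D1, D3, D4}.
  C-α→D4 5, C-β→D1 3, C-γ→D3 2, C-δ→D3 1, C-ε→D4 2, C-ζ→D4 4, C-η→D4 3  ⇒ total 20.
Compare {D3, D4, D5}: total 22.
Compare {D1, D4, D6}: total 23.
No size-3 selection does better; minimum is 20.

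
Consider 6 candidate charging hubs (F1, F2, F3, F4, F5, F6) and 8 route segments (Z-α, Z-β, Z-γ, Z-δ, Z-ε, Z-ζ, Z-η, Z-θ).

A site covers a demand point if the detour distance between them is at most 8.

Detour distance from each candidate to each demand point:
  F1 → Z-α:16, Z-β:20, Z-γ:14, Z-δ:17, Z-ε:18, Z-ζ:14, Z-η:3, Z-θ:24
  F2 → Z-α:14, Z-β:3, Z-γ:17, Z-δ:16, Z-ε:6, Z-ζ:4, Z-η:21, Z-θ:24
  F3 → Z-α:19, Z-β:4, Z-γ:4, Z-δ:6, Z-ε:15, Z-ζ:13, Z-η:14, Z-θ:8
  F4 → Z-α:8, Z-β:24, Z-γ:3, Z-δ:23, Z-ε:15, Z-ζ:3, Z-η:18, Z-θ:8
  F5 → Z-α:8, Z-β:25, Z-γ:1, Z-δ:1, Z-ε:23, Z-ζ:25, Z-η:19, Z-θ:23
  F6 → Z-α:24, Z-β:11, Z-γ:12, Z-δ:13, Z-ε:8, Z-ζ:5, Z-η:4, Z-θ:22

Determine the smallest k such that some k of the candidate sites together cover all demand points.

Coverage sets (demand points within 8 of each site):
  F1: {Z-η}
  F2: {Z-β, Z-ε, Z-ζ}
  F3: {Z-β, Z-γ, Z-δ, Z-θ}
  F4: {Z-α, Z-γ, Z-ζ, Z-θ}
  F5: {Z-α, Z-γ, Z-δ}
  F6: {Z-ε, Z-ζ, Z-η}
No 2 sites suffice: every size-2 union leaves at least one demand point uncovered.
But {F3, F4, F6} covers everything, so the minimum is 3.

3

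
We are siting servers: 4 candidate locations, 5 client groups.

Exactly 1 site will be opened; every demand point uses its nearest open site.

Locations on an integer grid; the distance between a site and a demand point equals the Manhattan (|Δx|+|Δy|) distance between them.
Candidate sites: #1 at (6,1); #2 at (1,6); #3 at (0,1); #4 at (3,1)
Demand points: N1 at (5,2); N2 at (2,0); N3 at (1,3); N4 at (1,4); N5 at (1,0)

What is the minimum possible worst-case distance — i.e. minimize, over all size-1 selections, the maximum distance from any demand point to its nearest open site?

Open {#4}.
  Farthest demand point is N4 at distance 5 (to #4); all others are ≤ 5.
With {#3} the worst case is 6.
With {#1} the worst case is 8.
No size-1 selection achieves below 5.

5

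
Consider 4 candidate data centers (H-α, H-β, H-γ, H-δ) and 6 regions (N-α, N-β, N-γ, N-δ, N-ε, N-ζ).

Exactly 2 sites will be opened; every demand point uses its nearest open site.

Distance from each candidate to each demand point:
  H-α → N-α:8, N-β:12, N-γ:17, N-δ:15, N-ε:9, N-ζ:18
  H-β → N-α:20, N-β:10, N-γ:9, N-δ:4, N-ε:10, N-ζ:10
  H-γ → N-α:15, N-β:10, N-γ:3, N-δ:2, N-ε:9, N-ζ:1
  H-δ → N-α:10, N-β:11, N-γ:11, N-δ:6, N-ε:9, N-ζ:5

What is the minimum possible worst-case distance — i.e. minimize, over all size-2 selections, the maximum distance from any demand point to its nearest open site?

10

Open {H-α, H-β}.
  Farthest demand point is N-β at distance 10 (to H-β); all others are ≤ 10.
With {H-α, H-γ} the worst case is 10.
With {H-β, H-δ} the worst case is 10.
No size-2 selection achieves below 10.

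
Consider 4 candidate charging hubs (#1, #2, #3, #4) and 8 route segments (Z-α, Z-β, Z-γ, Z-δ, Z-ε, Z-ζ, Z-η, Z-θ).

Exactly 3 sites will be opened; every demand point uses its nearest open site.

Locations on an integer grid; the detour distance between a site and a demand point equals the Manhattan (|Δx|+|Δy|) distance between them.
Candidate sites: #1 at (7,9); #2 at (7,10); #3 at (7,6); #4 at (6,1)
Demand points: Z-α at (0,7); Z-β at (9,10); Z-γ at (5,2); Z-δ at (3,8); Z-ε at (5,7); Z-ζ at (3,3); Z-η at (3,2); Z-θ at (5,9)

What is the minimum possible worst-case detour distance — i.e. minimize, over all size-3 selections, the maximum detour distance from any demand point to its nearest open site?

8

Open {#1, #2, #3}.
  Farthest demand point is Z-α at detour distance 8 (to #3); all others are ≤ 8.
With {#1, #3, #4} the worst case is 8.
With {#2, #3, #4} the worst case is 8.
No size-3 selection achieves below 8.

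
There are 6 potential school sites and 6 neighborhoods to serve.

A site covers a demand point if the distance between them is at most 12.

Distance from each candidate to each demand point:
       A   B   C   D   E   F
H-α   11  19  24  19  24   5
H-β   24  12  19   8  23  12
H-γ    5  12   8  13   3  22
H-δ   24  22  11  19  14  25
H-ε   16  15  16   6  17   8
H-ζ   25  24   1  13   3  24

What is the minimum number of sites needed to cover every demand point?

2

Coverage sets (demand points within 12 of each site):
  H-α: {A, F}
  H-β: {B, D, F}
  H-γ: {A, B, C, E}
  H-δ: {C}
  H-ε: {D, F}
  H-ζ: {C, E}
No single site covers all 6 demand points.
But {H-β, H-γ} covers everything, so the minimum is 2.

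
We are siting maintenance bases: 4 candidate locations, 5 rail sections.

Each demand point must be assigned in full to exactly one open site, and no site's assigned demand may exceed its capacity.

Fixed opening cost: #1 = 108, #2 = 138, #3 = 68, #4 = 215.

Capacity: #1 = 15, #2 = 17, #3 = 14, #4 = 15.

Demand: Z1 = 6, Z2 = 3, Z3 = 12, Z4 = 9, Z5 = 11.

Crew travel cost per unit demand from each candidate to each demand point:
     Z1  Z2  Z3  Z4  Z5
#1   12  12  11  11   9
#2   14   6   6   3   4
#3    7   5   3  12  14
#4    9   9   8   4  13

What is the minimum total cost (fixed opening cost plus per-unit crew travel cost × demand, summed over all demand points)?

583

Open {#1, #2, #3}; cheapest assignment that respects the capacities:
  #1 (cap 15, load 15): Z1, Z4 — cost 6×12 + 9×11 = 171
  #2 (cap 17, load 14): Z2, Z5 — cost 3×6 + 11×4 = 62
  #3 (cap 14, load 12): Z3 — cost 12×3 = 36
  Shipping 269, fixed 314 → total 583.
  Any other capacity-feasible assignment to {#1, #2, #3} ships for at least 269.
Compare {#2, #3, #4}: its best feasible assignment gives total 609.
Compare {#1, #3, #4}: its best feasible assignment gives total 652.
Every other set of open sites that can feasibly serve all demand totals ≥ 609 even under its best assignment. Minimum: 583.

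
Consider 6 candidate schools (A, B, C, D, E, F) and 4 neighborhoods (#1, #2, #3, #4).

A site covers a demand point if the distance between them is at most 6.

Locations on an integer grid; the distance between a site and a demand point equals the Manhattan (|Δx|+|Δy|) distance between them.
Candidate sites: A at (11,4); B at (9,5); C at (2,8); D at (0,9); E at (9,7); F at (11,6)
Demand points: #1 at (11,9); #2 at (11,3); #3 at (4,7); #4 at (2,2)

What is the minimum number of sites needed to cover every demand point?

Coverage sets (demand points within 6 of each site):
  A: {#1, #2}
  B: {#1, #2}
  C: {#3, #4}
  D: {#3}
  E: {#1, #2, #3}
  F: {#1, #2}
No single site covers all 4 demand points.
But {A, C} covers everything, so the minimum is 2.

2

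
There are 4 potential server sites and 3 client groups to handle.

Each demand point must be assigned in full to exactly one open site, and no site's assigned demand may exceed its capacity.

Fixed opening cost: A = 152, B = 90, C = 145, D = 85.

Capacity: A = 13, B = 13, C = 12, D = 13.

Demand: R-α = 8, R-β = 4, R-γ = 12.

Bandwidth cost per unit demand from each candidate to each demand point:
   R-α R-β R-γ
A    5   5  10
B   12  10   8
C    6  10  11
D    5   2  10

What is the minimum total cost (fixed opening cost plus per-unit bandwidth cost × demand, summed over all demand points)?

319

Open {B, D}; cheapest assignment that respects the capacities:
  B (cap 13, load 12): R-γ — cost 12×8 = 96
  D (cap 13, load 12): R-α, R-β — cost 8×5 + 4×2 = 48
  Shipping 144, fixed 175 → total 319.
  Any other capacity-feasible assignment to {B, D} ships for at least 144.
Compare {A, B}: its best feasible assignment gives total 398.
Compare {A, D}: its best feasible assignment gives total 405.
Every other set of open sites that can feasibly serve all demand totals ≥ 398 even under its best assignment. Minimum: 319.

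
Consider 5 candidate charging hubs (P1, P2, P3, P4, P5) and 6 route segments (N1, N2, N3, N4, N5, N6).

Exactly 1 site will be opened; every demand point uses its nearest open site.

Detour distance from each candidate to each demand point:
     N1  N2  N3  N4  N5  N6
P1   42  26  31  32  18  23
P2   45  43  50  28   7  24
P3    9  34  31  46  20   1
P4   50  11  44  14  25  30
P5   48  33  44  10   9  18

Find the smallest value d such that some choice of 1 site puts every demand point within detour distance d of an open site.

42

Open {P1}.
  Farthest demand point is N1 at detour distance 42 (to P1); all others are ≤ 42.
With {P3} the worst case is 46.
With {P5} the worst case is 48.
No size-1 selection achieves below 42.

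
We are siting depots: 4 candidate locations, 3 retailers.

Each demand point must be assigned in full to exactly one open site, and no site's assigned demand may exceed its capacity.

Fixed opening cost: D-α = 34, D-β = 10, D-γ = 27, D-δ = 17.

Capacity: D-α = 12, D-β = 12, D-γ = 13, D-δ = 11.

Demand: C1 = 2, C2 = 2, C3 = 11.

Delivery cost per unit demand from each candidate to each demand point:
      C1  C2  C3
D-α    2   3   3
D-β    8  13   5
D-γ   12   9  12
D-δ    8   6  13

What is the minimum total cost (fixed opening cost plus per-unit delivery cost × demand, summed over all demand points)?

109

Open {D-α, D-β}; cheapest assignment that respects the capacities:
  D-α (cap 12, load 4): C1, C2 — cost 2×2 + 2×3 = 10
  D-β (cap 12, load 11): C3 — cost 11×5 = 55
  Shipping 65, fixed 44 → total 109.
  Any other capacity-feasible assignment to {D-α, D-β} ships for at least 65.
Compare {D-β, D-δ}: its best feasible assignment gives total 110.
Compare {D-α, D-δ}: its best feasible assignment gives total 112.
Every other set of open sites that can feasibly serve all demand totals ≥ 110 even under its best assignment. Minimum: 109.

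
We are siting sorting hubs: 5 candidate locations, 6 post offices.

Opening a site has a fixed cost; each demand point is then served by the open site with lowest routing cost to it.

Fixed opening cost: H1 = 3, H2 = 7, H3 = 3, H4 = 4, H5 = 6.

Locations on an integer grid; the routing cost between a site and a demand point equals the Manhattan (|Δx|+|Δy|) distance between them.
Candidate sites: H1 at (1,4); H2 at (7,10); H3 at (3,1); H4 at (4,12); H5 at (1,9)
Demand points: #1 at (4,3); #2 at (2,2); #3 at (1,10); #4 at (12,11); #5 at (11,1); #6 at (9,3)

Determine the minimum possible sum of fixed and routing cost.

Open {H3, H4}: assign each demand point to its cheapest open site.
  #1→H3 3, #2→H3 2, #3→H4 5, #4→H4 9, #5→H3 8, #6→H3 8
  routing cost 35, fixed 7 → total 42.
Compare {H2, H3}: routing cost 33 + fixed 10 = 43.
Compare {H3, H5}: routing cost 35 + fixed 9 = 44.
Compare {H2, H3, H5}: routing cost 28 + fixed 16 = 44.
All other subsets cost ≥ 43. Minimum total cost: 42.

42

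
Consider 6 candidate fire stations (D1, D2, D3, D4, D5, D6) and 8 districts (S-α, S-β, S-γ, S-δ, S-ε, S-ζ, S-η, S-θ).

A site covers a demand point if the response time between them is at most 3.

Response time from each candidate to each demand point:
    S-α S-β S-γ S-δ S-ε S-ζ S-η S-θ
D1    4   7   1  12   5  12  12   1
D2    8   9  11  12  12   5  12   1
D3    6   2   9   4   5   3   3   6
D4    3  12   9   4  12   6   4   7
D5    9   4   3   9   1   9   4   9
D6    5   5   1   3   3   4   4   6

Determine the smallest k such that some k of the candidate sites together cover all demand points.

Coverage sets (demand points within 3 of each site):
  D1: {S-γ, S-θ}
  D2: {S-θ}
  D3: {S-β, S-ζ, S-η}
  D4: {S-α}
  D5: {S-γ, S-ε}
  D6: {S-γ, S-δ, S-ε}
No 3 sites suffice: every size-3 union leaves at least one demand point uncovered.
But {D1, D3, D4, D6} covers everything, so the minimum is 4.

4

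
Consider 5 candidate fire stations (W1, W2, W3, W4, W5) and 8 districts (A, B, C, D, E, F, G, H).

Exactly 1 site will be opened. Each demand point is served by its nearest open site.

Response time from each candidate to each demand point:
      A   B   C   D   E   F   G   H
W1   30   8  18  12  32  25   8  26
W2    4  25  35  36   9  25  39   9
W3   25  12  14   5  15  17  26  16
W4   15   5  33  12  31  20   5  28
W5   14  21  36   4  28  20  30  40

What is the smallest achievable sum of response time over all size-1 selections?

130

Open {W3}.
  A→W3 25, B→W3 12, C→W3 14, D→W3 5, E→W3 15, F→W3 17, G→W3 26, H→W3 16  ⇒ total 130.
Compare {W4}: total 149.
Compare {W1}: total 159.
No size-1 selection does better; minimum is 130.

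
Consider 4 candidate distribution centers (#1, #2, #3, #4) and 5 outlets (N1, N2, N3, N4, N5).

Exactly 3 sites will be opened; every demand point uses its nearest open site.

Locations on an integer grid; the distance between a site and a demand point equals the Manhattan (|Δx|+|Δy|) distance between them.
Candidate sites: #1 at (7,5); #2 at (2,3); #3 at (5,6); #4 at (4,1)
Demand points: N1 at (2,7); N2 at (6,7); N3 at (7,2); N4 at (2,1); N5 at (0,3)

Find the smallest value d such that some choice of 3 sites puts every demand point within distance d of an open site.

4

Open {#1, #2, #3}.
  Farthest demand point is N1 at distance 4 (to #2); all others are ≤ 4.
With {#1, #2, #4} the worst case is 4.
With {#2, #3, #4} the worst case is 4.
No size-3 selection achieves below 4.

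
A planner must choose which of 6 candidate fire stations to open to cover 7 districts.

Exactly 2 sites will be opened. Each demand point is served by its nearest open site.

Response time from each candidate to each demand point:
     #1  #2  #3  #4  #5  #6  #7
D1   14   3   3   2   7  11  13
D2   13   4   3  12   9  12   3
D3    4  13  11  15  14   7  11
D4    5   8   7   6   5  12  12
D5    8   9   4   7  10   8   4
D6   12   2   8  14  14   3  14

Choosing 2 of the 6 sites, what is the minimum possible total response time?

Open {D1, D5}.
  #1→D5 8, #2→D1 3, #3→D1 3, #4→D1 2, #5→D1 7, #6→D5 8, #7→D5 4  ⇒ total 35.
Compare {D1, D3}: total 37.
Compare {D2, D4}: total 38.
No size-2 selection does better; minimum is 35.

35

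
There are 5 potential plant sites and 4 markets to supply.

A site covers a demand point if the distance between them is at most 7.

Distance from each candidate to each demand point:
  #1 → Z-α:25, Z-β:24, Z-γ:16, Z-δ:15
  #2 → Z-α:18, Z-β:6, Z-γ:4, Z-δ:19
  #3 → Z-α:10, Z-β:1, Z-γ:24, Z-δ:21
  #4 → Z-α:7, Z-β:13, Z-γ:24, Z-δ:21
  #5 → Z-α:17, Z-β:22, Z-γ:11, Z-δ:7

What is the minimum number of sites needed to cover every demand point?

Coverage sets (demand points within 7 of each site):
  #1: {}
  #2: {Z-β, Z-γ}
  #3: {Z-β}
  #4: {Z-α}
  #5: {Z-δ}
No 2 sites suffice: every size-2 union leaves at least one demand point uncovered.
But {#2, #4, #5} covers everything, so the minimum is 3.

3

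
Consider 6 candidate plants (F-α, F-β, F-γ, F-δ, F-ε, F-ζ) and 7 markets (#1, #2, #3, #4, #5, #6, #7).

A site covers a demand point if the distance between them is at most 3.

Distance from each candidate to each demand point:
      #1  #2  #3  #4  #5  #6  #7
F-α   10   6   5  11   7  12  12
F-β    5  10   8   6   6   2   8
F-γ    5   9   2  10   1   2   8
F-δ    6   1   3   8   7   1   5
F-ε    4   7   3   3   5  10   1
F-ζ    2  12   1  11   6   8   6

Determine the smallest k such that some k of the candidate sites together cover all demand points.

4

Coverage sets (demand points within 3 of each site):
  F-α: {}
  F-β: {#6}
  F-γ: {#3, #5, #6}
  F-δ: {#2, #3, #6}
  F-ε: {#3, #4, #7}
  F-ζ: {#1, #3}
No 3 sites suffice: every size-3 union leaves at least one demand point uncovered.
But {F-γ, F-δ, F-ε, F-ζ} covers everything, so the minimum is 4.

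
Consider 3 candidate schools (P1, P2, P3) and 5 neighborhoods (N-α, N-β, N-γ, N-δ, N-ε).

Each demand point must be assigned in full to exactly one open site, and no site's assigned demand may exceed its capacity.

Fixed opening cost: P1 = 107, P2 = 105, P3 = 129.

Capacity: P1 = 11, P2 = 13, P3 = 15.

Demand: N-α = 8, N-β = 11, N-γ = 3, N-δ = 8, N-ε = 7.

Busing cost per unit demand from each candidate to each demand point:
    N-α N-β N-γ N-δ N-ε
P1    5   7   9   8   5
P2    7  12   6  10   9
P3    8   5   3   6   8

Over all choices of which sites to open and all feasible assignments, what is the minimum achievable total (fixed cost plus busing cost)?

596

Open {P1, P2, P3}; cheapest assignment that respects the capacities:
  P1 (cap 11, load 11): N-β — cost 11×7 = 77
  P2 (cap 13, load 11): N-α, N-γ — cost 8×7 + 3×6 = 74
  P3 (cap 15, load 15): N-δ, N-ε — cost 8×6 + 7×8 = 104
  Shipping 255, fixed 341 → total 596.
  Any other capacity-feasible assignment to {P1, P2, P3} ships for at least 255.
Total demand is 37 and no other set of sites has combined capacity ≥ 37, so {P1, P2, P3} is the only feasible choice of open sites. Minimum: 596.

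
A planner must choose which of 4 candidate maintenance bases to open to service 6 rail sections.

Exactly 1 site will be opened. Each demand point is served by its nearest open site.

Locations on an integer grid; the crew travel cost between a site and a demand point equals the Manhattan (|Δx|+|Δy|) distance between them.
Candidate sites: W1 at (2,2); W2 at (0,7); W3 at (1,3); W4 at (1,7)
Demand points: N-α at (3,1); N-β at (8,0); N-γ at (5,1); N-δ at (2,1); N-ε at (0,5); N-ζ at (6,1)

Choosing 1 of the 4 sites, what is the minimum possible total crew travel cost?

25

Open {W1}.
  N-α→W1 2, N-β→W1 8, N-γ→W1 4, N-δ→W1 1, N-ε→W1 5, N-ζ→W1 5  ⇒ total 25.
Compare {W3}: total 33.
Compare {W4}: total 53.
No size-1 selection does better; minimum is 25.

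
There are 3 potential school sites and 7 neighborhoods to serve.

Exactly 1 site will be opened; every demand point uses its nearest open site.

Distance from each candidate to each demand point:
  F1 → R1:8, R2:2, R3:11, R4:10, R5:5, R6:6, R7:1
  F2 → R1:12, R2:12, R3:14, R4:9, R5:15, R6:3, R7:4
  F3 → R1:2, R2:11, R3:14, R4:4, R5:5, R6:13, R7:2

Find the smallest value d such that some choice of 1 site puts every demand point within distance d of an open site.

Open {F1}.
  Farthest demand point is R3 at distance 11 (to F1); all others are ≤ 11.
With {F3} the worst case is 14.
With {F2} the worst case is 15.
No size-1 selection achieves below 11.

11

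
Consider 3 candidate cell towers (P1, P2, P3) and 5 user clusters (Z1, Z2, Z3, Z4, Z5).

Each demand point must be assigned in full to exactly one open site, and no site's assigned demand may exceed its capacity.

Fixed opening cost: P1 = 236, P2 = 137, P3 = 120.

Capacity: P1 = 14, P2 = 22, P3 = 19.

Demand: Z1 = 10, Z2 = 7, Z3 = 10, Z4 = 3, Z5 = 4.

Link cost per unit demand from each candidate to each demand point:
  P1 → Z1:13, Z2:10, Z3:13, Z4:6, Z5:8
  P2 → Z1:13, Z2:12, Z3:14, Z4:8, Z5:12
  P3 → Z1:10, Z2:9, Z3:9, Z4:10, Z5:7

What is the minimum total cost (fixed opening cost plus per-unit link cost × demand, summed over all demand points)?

612

Open {P2, P3}; cheapest assignment that respects the capacities:
  P2 (cap 22, load 17): Z1, Z4, Z5 — cost 10×13 + 3×8 + 4×12 = 202
  P3 (cap 19, load 17): Z2, Z3 — cost 7×9 + 10×9 = 153
  Shipping 355, fixed 257 → total 612.
  Any other capacity-feasible assignment to {P2, P3} ships for at least 355.
Compare {P1, P2}: its best feasible assignment gives total 763.
Compare {P1, P2, P3}: its best feasible assignment gives total 826.
Every other set of open sites that can feasibly serve all demand totals ≥ 763 even under its best assignment. Minimum: 612.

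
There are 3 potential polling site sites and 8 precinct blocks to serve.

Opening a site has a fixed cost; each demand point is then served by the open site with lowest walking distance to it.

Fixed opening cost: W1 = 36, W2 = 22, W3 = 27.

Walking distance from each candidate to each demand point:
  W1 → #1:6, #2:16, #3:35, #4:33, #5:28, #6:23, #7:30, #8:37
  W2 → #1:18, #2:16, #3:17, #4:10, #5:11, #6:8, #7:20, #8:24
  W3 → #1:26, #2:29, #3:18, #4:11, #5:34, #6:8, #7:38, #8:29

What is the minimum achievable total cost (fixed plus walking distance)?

146

Open {W2}: assign each demand point to its cheapest open site.
  #1→W2 18, #2→W2 16, #3→W2 17, #4→W2 10, #5→W2 11, #6→W2 8, #7→W2 20, #8→W2 24
  walking distance 124, fixed 22 → total 146.
Compare {W1, W2}: walking distance 112 + fixed 58 = 170.
Compare {W2, W3}: walking distance 124 + fixed 49 = 173.
Compare {W1, W2, W3}: walking distance 112 + fixed 85 = 197.
All other subsets cost ≥ 170. Minimum total cost: 146.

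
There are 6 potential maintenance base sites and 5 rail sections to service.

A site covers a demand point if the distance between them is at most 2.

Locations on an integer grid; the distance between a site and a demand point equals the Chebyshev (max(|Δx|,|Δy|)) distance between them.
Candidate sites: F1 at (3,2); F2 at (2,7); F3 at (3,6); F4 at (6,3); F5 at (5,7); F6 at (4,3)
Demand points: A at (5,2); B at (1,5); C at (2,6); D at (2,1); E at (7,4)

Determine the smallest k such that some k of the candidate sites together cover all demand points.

Coverage sets (demand points within 2 of each site):
  F1: {A, D}
  F2: {B, C}
  F3: {B, C}
  F4: {A, E}
  F5: {}
  F6: {A, D}
No 2 sites suffice: every size-2 union leaves at least one demand point uncovered.
But {F1, F2, F4} covers everything, so the minimum is 3.

3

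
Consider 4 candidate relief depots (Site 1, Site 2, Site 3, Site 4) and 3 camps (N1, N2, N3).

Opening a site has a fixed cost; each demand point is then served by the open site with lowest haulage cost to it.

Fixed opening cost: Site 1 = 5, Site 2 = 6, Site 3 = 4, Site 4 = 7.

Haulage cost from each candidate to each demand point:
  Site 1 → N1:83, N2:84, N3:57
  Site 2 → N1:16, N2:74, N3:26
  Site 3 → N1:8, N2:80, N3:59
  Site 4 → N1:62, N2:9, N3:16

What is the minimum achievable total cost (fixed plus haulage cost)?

Open {Site 3, Site 4}: assign each demand point to its cheapest open site.
  N1→Site 3 8, N2→Site 4 9, N3→Site 4 16
  haulage cost 33, fixed 11 → total 44.
Compare {Site 1, Site 3, Site 4}: haulage cost 33 + fixed 16 = 49.
Compare {Site 2, Site 3, Site 4}: haulage cost 33 + fixed 17 = 50.
Compare {Site 2, Site 4}: haulage cost 41 + fixed 13 = 54.
All other subsets cost ≥ 49. Minimum total cost: 44.

44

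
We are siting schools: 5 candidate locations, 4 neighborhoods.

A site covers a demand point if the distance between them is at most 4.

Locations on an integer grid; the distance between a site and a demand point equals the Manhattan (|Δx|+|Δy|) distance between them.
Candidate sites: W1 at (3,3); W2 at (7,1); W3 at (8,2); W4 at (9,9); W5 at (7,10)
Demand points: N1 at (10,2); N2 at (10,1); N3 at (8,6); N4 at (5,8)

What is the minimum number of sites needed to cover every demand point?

Coverage sets (demand points within 4 of each site):
  W1: {}
  W2: {N1, N2}
  W3: {N1, N2, N3}
  W4: {N3}
  W5: {N4}
No single site covers all 4 demand points.
But {W3, W5} covers everything, so the minimum is 2.

2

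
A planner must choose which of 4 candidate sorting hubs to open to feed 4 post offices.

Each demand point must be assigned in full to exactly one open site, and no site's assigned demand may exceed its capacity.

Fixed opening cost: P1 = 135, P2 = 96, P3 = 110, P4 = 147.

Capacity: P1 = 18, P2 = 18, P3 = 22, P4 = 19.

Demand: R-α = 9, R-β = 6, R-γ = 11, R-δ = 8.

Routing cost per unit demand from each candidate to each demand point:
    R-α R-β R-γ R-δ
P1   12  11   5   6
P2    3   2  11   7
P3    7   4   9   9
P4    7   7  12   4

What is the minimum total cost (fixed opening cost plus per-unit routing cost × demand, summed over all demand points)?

412

Open {P2, P3}; cheapest assignment that respects the capacities:
  P2 (cap 18, load 17): R-α, R-δ — cost 9×3 + 8×7 = 83
  P3 (cap 22, load 17): R-β, R-γ — cost 6×4 + 11×9 = 123
  Shipping 206, fixed 206 → total 412.
  Any other capacity-feasible assignment to {P2, P3} ships for at least 206.
Compare {P1, P2}: its best feasible assignment gives total 435.
Compare {P2, P4}: its best feasible assignment gives total 446.
Every other set of open sites that can feasibly serve all demand totals ≥ 435 even under its best assignment. Minimum: 412.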